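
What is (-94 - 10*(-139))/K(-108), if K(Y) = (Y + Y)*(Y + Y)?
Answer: 1/36 ≈ 0.027778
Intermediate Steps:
K(Y) = 4*Y**2 (K(Y) = (2*Y)*(2*Y) = 4*Y**2)
(-94 - 10*(-139))/K(-108) = (-94 - 10*(-139))/((4*(-108)**2)) = (-94 + 1390)/((4*11664)) = 1296/46656 = 1296*(1/46656) = 1/36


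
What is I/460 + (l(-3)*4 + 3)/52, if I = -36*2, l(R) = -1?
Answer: -1051/5980 ≈ -0.17575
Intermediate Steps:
I = -72 (I = -9*8 = -72)
I/460 + (l(-3)*4 + 3)/52 = -72/460 + (-1*4 + 3)/52 = -72*1/460 + (-4 + 3)*(1/52) = -18/115 - 1*1/52 = -18/115 - 1/52 = -1051/5980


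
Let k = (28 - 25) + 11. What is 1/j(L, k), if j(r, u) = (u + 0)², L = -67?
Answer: 1/196 ≈ 0.0051020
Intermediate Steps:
k = 14 (k = 3 + 11 = 14)
j(r, u) = u²
1/j(L, k) = 1/(14²) = 1/196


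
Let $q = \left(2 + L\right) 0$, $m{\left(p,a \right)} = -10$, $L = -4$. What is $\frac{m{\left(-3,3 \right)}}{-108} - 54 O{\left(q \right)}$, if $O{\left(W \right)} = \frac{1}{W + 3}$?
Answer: $- \frac{967}{54} \approx -17.907$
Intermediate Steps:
$q = 0$ ($q = \left(2 - 4\right) 0 = \left(-2\right) 0 = 0$)
$O{\left(W \right)} = \frac{1}{3 + W}$
$\frac{m{\left(-3,3 \right)}}{-108} - 54 O{\left(q \right)} = - \frac{10}{-108} - \frac{54}{3 + 0} = \left(-10\right) \left(- \frac{1}{108}\right) - \frac{54}{3} = \frac{5}{54} - 18 = - \frac{967}{54}$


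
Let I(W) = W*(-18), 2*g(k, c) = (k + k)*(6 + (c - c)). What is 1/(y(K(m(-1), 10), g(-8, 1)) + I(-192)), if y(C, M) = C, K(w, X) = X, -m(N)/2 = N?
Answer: 1/3466 ≈ 0.00028852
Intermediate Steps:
m(N) = -2*N
g(k, c) = 6*k (g(k, c) = ((k + k)*(6 + (c - c)))/2 = ((2*k)*(6 + 0))/2 = ((2*k)*6)/2 = (12*k)/2 = 6*k)
I(W) = -18*W
1/(y(K(m(-1), 10), g(-8, 1)) + I(-192)) = 1/(10 - 18*(-192)) = 1/(10 + 3456) = 1/3466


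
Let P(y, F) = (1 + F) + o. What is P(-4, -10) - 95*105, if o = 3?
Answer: -9981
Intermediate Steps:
P(y, F) = 4 + F (P(y, F) = (1 + F) + 3 = 4 + F)
P(-4, -10) - 95*105 = (4 - 10) - 95*105 = -6 - 9975 = -9981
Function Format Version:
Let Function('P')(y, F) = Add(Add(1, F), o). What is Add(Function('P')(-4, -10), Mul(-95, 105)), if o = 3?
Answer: -9981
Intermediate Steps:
Function('P')(y, F) = Add(4, F) (Function('P')(y, F) = Add(Add(1, F), 3) = Add(4, F))
Add(Function('P')(-4, -10), Mul(-95, 105)) = Add(Add(4, -10), Mul(-95, 105)) = Add(-6, -9975) = -9981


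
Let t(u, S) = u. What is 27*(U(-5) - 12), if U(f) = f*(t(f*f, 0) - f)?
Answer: -4374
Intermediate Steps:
U(f) = f*(f² - f) (U(f) = f*(f*f - f) = f*(f² - f))
27*(U(-5) - 12) = 27*((-5)²*(-1 - 5) - 12) = 27*(25*(-6) - 12) = 27*(-150 - 12) = 27*(-162) = -4374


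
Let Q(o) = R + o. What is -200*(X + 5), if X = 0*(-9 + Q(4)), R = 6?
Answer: -1000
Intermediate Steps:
Q(o) = 6 + o
X = 0 (X = 0*(-9 + (6 + 4)) = 0*(-9 + 10) = 0*1 = 0)
-200*(X + 5) = -200*(0 + 5) = -200*5 = -1000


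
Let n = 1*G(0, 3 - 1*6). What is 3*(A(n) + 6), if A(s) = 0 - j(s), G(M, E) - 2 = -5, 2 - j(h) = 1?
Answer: 15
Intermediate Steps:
j(h) = 1 (j(h) = 2 - 1*1 = 2 - 1 = 1)
G(M, E) = -3 (G(M, E) = 2 - 5 = -3)
n = -3 (n = 1*(-3) = -3)
A(s) = -1 (A(s) = 0 - 1*1 = 0 - 1 = -1)
3*(A(n) + 6) = 3*(-1 + 6) = 3*5 = 15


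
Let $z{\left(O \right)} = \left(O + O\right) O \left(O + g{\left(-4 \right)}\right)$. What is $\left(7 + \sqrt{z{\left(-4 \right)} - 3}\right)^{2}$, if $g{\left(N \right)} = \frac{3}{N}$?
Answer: $\left(7 + i \sqrt{155}\right)^{2} \approx -106.0 + 174.3 i$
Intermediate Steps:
$z{\left(O \right)} = 2 O^{2} \left(- \frac{3}{4} + O\right)$ ($z{\left(O \right)} = \left(O + O\right) O \left(O + \frac{3}{-4}\right) = 2 O O \left(O + 3 \left(- \frac{1}{4}\right)\right) = 2 O^{2} \left(O - \frac{3}{4}\right) = 2 O^{2} \left(- \frac{3}{4} + O\right)$)
$\left(7 + \sqrt{z{\left(-4 \right)} - 3}\right)^{2} = \left(7 + \sqrt{\frac{\left(-4\right)^{2} \left(-3 + 4 \left(-4\right)\right)}{2} - 3}\right)^{2} = \left(7 + \sqrt{\frac{1}{2} \cdot 16 \left(-3 - 16\right) - 3}\right)^{2} = \left(7 + \sqrt{\frac{1}{2} \cdot 16 \left(-19\right) - 3}\right)^{2} = \left(7 + \sqrt{-152 - 3}\right)^{2} = \left(7 + \sqrt{-155}\right)^{2} = \left(7 + i \sqrt{155}\right)^{2}$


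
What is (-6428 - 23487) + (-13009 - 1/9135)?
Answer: -392110741/9135 ≈ -42924.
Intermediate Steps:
(-6428 - 23487) + (-13009 - 1/9135) = -29915 + (-13009 - 1*1/9135) = -29915 + (-13009 - 1/9135) = -29915 - 118837216/9135 = -392110741/9135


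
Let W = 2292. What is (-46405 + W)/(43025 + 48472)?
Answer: -44113/91497 ≈ -0.48213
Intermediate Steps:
(-46405 + W)/(43025 + 48472) = (-46405 + 2292)/(43025 + 48472) = -44113/91497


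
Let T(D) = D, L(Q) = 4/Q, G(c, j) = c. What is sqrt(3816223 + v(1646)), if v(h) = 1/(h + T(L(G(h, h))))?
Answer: sqrt(1750791251993265995)/677330 ≈ 1953.5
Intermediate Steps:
v(h) = 1/(h + 4/h)
sqrt(3816223 + v(1646)) = sqrt(3816223 + 1646/(4 + 1646**2)) = sqrt(3816223 + 1646/(4 + 2709316)) = sqrt(3816223 + 1646/2709320) = sqrt(3816223 + 1646*(1/2709320)) = sqrt(3816223 + 823/1354660) = sqrt(5169684650003/1354660) = sqrt(1750791251993265995)/677330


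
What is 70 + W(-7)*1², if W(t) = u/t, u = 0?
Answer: 70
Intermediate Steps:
W(t) = 0 (W(t) = 0/t = 0)
70 + W(-7)*1² = 70 + 0*1² = 70 + 0*1 = 70 + 0 = 70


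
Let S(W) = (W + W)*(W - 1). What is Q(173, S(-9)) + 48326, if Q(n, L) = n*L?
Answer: 79466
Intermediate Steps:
S(W) = 2*W*(-1 + W) (S(W) = (2*W)*(-1 + W) = 2*W*(-1 + W))
Q(n, L) = L*n
Q(173, S(-9)) + 48326 = (2*(-9)*(-1 - 9))*173 + 48326 = (2*(-9)*(-10))*173 + 48326 = 180*173 + 48326 = 31140 + 48326 = 79466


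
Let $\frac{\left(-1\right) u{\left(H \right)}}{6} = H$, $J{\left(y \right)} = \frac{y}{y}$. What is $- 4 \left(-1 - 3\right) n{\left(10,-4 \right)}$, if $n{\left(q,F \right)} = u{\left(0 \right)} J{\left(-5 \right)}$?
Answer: $0$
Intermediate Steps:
$J{\left(y \right)} = 1$
$u{\left(H \right)} = - 6 H$
$n{\left(q,F \right)} = 0$ ($n{\left(q,F \right)} = \left(-6\right) 0 \cdot 1 = 0 \cdot 1 = 0$)
$- 4 \left(-1 - 3\right) n{\left(10,-4 \right)} = - 4 \left(-1 - 3\right) 0 = - 4 \left(-4\right) 0 = \left(-1\right) \left(-16\right) 0 = 16 \cdot 0 = 0$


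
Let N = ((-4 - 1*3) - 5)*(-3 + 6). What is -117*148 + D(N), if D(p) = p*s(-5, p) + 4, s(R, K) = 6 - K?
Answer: -18824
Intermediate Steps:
N = -36 (N = ((-4 - 3) - 5)*3 = (-7 - 5)*3 = -12*3 = -36)
D(p) = 4 + p*(6 - p) (D(p) = p*(6 - p) + 4 = 4 + p*(6 - p))
-117*148 + D(N) = -117*148 + (4 - 1*(-36)*(-6 - 36)) = -17316 + (4 - 1*(-36)*(-42)) = -17316 + (4 - 1512) = -17316 - 1508 = -18824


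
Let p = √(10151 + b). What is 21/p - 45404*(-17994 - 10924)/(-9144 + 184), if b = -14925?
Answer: -164124109/1120 - 3*I*√4774/682 ≈ -1.4654e+5 - 0.30393*I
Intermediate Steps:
p = I*√4774 (p = √(10151 - 14925) = √(-4774) = I*√4774 ≈ 69.094*I)
21/p - 45404*(-17994 - 10924)/(-9144 + 184) = 21/((I*√4774)) - 45404*(-17994 - 10924)/(-9144 + 184) = 21*(-I*√4774/4774) - 45404/((-8960/(-28918))) = -3*I*√4774/682 - 45404/((-8960*(-1/28918))) = -3*I*√4774/682 - 45404/4480/14459 = -3*I*√4774/682 - 45404*14459/4480 = -3*I*√4774/682 - 164124109/1120 = -164124109/1120 - 3*I*√4774/682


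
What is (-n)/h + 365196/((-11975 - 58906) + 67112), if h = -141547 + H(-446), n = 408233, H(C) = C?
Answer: -50316645451/535171617 ≈ -94.020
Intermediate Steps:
h = -141993 (h = -141547 - 446 = -141993)
(-n)/h + 365196/((-11975 - 58906) + 67112) = -1*408233/(-141993) + 365196/((-11975 - 58906) + 67112) = -408233*(-1/141993) + 365196/(-70881 + 67112) = 408233/141993 + 365196/(-3769) = 408233/141993 + 365196*(-1/3769) = 408233/141993 - 365196/3769 = -50316645451/535171617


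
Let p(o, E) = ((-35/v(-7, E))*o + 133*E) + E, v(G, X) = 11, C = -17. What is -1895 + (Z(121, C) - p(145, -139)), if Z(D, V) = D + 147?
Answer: 192064/11 ≈ 17460.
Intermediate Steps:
Z(D, V) = 147 + D
p(o, E) = 134*E - 35*o/11 (p(o, E) = ((-35/11)*o + 133*E) + E = ((-35*1/11)*o + 133*E) + E = (-35*o/11 + 133*E) + E = (133*E - 35*o/11) + E = 134*E - 35*o/11)
-1895 + (Z(121, C) - p(145, -139)) = -1895 + ((147 + 121) - (134*(-139) - 35/11*145)) = -1895 + (268 - (-18626 - 5075/11)) = -1895 + (268 - 1*(-209961/11)) = -1895 + (268 + 209961/11) = -1895 + 212909/11 = 192064/11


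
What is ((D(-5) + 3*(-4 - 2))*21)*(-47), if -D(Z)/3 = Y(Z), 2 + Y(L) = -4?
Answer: 0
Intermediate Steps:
Y(L) = -6 (Y(L) = -2 - 4 = -6)
D(Z) = 18 (D(Z) = -3*(-6) = 18)
((D(-5) + 3*(-4 - 2))*21)*(-47) = ((18 + 3*(-4 - 2))*21)*(-47) = ((18 + 3*(-6))*21)*(-47) = ((18 - 18)*21)*(-47) = (0*21)*(-47) = 0*(-47) = 0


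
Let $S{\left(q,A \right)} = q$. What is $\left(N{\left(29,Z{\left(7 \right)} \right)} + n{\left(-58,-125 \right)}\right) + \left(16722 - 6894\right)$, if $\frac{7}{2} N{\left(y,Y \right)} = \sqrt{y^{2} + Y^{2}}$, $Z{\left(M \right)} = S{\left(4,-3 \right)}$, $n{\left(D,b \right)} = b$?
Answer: $9703 + \frac{2 \sqrt{857}}{7} \approx 9711.4$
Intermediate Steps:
$Z{\left(M \right)} = 4$
$N{\left(y,Y \right)} = \frac{2 \sqrt{Y^{2} + y^{2}}}{7}$ ($N{\left(y,Y \right)} = \frac{2 \sqrt{y^{2} + Y^{2}}}{7} = \frac{2 \sqrt{Y^{2} + y^{2}}}{7}$)
$\left(N{\left(29,Z{\left(7 \right)} \right)} + n{\left(-58,-125 \right)}\right) + \left(16722 - 6894\right) = \left(\frac{2 \sqrt{4^{2} + 29^{2}}}{7} - 125\right) + \left(16722 - 6894\right) = \left(\frac{2 \sqrt{16 + 841}}{7} - 125\right) + \left(16722 - 6894\right) = \left(\frac{2 \sqrt{857}}{7} - 125\right) + 9828 = \left(-125 + \frac{2 \sqrt{857}}{7}\right) + 9828 = 9703 + \frac{2 \sqrt{857}}{7}$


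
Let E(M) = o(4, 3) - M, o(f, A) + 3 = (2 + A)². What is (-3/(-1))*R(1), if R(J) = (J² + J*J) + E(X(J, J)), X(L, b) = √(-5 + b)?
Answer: 72 - 6*I ≈ 72.0 - 6.0*I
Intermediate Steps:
o(f, A) = -3 + (2 + A)²
E(M) = 22 - M (E(M) = (-3 + (2 + 3)²) - M = (-3 + 5²) - M = (-3 + 25) - M = 22 - M)
R(J) = 22 - √(-5 + J) + 2*J² (R(J) = (J² + J*J) + (22 - √(-5 + J)) = (J² + J²) + (22 - √(-5 + J)) = 2*J² + (22 - √(-5 + J)) = 22 - √(-5 + J) + 2*J²)
(-3/(-1))*R(1) = (-3/(-1))*(22 - √(-5 + 1) + 2*1²) = (-3*(-1))*(22 - √(-4) + 2*1) = 3*(22 - 2*I + 2) = 3*(24 - 2*I) = 72 - 6*I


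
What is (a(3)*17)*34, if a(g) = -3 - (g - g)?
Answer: -1734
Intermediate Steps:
a(g) = -3 (a(g) = -3 - 1*0 = -3 + 0 = -3)
(a(3)*17)*34 = -3*17*34 = -51*34 = -1734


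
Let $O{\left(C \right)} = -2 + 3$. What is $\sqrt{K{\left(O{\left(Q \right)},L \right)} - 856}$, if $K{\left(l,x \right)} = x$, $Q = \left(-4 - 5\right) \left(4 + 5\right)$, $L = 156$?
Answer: $10 i \sqrt{7} \approx 26.458 i$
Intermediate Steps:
$Q = -81$ ($Q = \left(-9\right) 9 = -81$)
$O{\left(C \right)} = 1$
$\sqrt{K{\left(O{\left(Q \right)},L \right)} - 856} = \sqrt{156 - 856} = \sqrt{-700} = 10 i \sqrt{7}$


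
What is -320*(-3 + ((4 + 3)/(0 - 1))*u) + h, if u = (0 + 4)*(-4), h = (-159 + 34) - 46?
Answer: -35051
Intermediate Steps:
h = -171 (h = -125 - 46 = -171)
u = -16 (u = 4*(-4) = -16)
-320*(-3 + ((4 + 3)/(0 - 1))*u) + h = -320*(-3 + ((4 + 3)/(0 - 1))*(-16)) - 171 = -320*(-3 + (7/(-1))*(-16)) - 171 = -320*(-3 + (7*(-1))*(-16)) - 171 = -320*(-3 - 7*(-16)) - 171 = -320*(-3 + 112) - 171 = -320*109 - 171 = -34880 - 171 = -35051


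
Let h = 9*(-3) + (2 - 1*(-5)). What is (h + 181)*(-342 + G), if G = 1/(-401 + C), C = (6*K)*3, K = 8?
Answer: -14151095/257 ≈ -55063.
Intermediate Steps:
C = 144 (C = (6*8)*3 = 48*3 = 144)
h = -20 (h = -27 + (2 + 5) = -27 + 7 = -20)
G = -1/257 (G = 1/(-401 + 144) = 1/(-257) = -1/257 ≈ -0.0038911)
(h + 181)*(-342 + G) = (-20 + 181)*(-342 - 1/257) = 161*(-87895/257) = -14151095/257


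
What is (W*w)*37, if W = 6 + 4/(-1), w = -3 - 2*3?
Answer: -666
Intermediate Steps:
w = -9 (w = -3 - 6 = -9)
W = 2 (W = 6 + 4*(-1) = 6 - 4 = 2)
(W*w)*37 = (2*(-9))*37 = -18*37 = -666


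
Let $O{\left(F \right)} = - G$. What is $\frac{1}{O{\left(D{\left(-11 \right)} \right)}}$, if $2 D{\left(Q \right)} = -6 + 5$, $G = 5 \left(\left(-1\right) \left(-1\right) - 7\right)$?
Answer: $\frac{1}{30} \approx 0.033333$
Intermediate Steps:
$G = -30$ ($G = 5 \left(1 - 7\right) = 5 \left(-6\right) = -30$)
$D{\left(Q \right)} = - \frac{1}{2}$ ($D{\left(Q \right)} = \frac{-6 + 5}{2} = \frac{1}{2} \left(-1\right) = - \frac{1}{2}$)
$O{\left(F \right)} = 30$ ($O{\left(F \right)} = \left(-1\right) \left(-30\right) = 30$)
$\frac{1}{O{\left(D{\left(-11 \right)} \right)}} = \frac{1}{30}$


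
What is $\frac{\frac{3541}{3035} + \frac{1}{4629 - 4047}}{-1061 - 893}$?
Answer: $- \frac{2063897}{3451486980} \approx -0.00059797$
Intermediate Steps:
$\frac{\frac{3541}{3035} + \frac{1}{4629 - 4047}}{-1061 - 893} = \frac{3541 \cdot \frac{1}{3035} + \frac{1}{582}}{-1954} = \left(\frac{3541}{3035} + \frac{1}{582}\right) \left(- \frac{1}{1954}\right) = \frac{2063897}{1766370} \left(- \frac{1}{1954}\right) = - \frac{2063897}{3451486980}$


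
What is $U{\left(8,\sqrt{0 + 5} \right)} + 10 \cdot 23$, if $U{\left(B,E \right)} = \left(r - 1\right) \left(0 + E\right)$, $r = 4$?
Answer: $230 + 3 \sqrt{5} \approx 236.71$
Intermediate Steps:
$U{\left(B,E \right)} = 3 E$ ($U{\left(B,E \right)} = \left(4 - 1\right) \left(0 + E\right) = 3 E$)
$U{\left(8,\sqrt{0 + 5} \right)} + 10 \cdot 23 = 3 \sqrt{0 + 5} + 10 \cdot 23 = 3 \sqrt{5} + 230 = 230 + 3 \sqrt{5}$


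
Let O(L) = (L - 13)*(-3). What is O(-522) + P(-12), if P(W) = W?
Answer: 1593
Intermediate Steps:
O(L) = 39 - 3*L (O(L) = (-13 + L)*(-3) = 39 - 3*L)
O(-522) + P(-12) = (39 - 3*(-522)) - 12 = (39 + 1566) - 12 = 1605 - 12 = 1593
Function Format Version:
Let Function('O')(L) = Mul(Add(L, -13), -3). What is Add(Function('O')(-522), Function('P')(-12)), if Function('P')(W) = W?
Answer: 1593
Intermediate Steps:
Function('O')(L) = Add(39, Mul(-3, L)) (Function('O')(L) = Mul(Add(-13, L), -3) = Add(39, Mul(-3, L)))
Add(Function('O')(-522), Function('P')(-12)) = Add(Add(39, Mul(-3, -522)), -12) = Add(Add(39, 1566), -12) = Add(1605, -12) = 1593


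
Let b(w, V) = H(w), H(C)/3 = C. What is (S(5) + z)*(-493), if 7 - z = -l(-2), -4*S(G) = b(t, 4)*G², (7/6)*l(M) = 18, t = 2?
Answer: 104023/14 ≈ 7430.2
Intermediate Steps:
H(C) = 3*C
b(w, V) = 3*w
l(M) = 108/7 (l(M) = (6/7)*18 = 108/7)
S(G) = -3*G²/2 (S(G) = -3*2*G²/4 = -3*G²/2)
z = 157/7 (z = 7 - (-1)*108/7 = 7 - 1*(-108/7) = 7 + 108/7 = 157/7 ≈ 22.429)
(S(5) + z)*(-493) = (-3/2*5² + 157/7)*(-493) = (-3/2*25 + 157/7)*(-493) = (-75/2 + 157/7)*(-493) = -211/14*(-493) = 104023/14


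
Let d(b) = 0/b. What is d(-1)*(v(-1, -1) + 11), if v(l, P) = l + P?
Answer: 0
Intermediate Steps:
d(b) = 0
v(l, P) = P + l
d(-1)*(v(-1, -1) + 11) = 0*((-1 - 1) + 11) = 0*(-2 + 11) = 0*9 = 0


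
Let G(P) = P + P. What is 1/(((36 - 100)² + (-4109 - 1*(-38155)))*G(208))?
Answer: 1/15867072 ≈ 6.3024e-8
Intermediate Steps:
G(P) = 2*P
1/(((36 - 100)² + (-4109 - 1*(-38155)))*G(208)) = 1/(((36 - 100)² + (-4109 - 1*(-38155)))*((2*208))) = 1/(((-64)² + (-4109 + 38155))*416) = (1/416)/(4096 + 34046) = (1/416)/38142 = (1/38142)*(1/416) = 1/15867072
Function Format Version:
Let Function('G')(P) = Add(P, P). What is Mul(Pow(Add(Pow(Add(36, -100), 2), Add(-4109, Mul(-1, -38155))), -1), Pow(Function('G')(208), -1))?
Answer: Rational(1, 15867072) ≈ 6.3024e-8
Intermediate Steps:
Function('G')(P) = Mul(2, P)
Mul(Pow(Add(Pow(Add(36, -100), 2), Add(-4109, Mul(-1, -38155))), -1), Pow(Function('G')(208), -1)) = Mul(Pow(Add(Pow(Add(36, -100), 2), Add(-4109, Mul(-1, -38155))), -1), Pow(Mul(2, 208), -1)) = Mul(Pow(Add(Pow(-64, 2), Add(-4109, 38155)), -1), Pow(416, -1)) = Mul(Pow(Add(4096, 34046), -1), Rational(1, 416)) = Mul(Pow(38142, -1), Rational(1, 416)) = Mul(Rational(1, 38142), Rational(1, 416)) = Rational(1, 15867072)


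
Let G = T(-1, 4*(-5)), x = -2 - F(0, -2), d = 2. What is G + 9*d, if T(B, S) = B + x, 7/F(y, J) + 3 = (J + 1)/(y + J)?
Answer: 89/5 ≈ 17.800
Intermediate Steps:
F(y, J) = 7/(-3 + (1 + J)/(J + y)) (F(y, J) = 7/(-3 + (J + 1)/(y + J)) = 7/(-3 + (1 + J)/(J + y)))
x = ⅘ (x = -2 - 7*(-1*(-2) - 1*0)/(-1 + 2*(-2) + 3*0) = -2 - 7*(2 + 0)/(-1 - 4 + 0) = -2 - 7*2/(-5) = -2 - 7*(-1)*2/5 = -2 - 1*(-14/5) = -2 + 14/5 = ⅘ ≈ 0.80000)
T(B, S) = ⅘ + B (T(B, S) = B + ⅘ = ⅘ + B)
G = -⅕ (G = ⅘ - 1 = -⅕ ≈ -0.20000)
G + 9*d = -⅕ + 9*2 = -⅕ + 18 = 89/5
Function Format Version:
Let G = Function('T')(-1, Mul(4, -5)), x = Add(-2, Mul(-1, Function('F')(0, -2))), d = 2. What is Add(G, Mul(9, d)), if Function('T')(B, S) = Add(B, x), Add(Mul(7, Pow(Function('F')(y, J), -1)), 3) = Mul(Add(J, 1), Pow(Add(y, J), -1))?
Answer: Rational(89, 5) ≈ 17.800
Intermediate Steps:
Function('F')(y, J) = Mul(7, Pow(Add(-3, Mul(Pow(Add(J, y), -1), Add(1, J))), -1)) (Function('F')(y, J) = Mul(7, Pow(Add(-3, Mul(Add(J, 1), Pow(Add(y, J), -1))), -1)) = Mul(7, Pow(Add(-3, Mul(Add(1, J), Pow(Add(J, y), -1))), -1)) = Mul(7, Pow(Add(-3, Mul(Pow(Add(J, y), -1), Add(1, J))), -1)))
x = Rational(4, 5) (x = Add(-2, Mul(-1, Mul(7, Pow(Add(-1, Mul(2, -2), Mul(3, 0)), -1), Add(Mul(-1, -2), Mul(-1, 0))))) = Add(-2, Mul(-1, Mul(7, Pow(Add(-1, -4, 0), -1), Add(2, 0)))) = Add(-2, Mul(-1, Mul(7, Pow(-5, -1), 2))) = Add(-2, Mul(-1, Mul(7, Rational(-1, 5), 2))) = Add(-2, Mul(-1, Rational(-14, 5))) = Add(-2, Rational(14, 5)) = Rational(4, 5) ≈ 0.80000)
Function('T')(B, S) = Add(Rational(4, 5), B) (Function('T')(B, S) = Add(B, Rational(4, 5)) = Add(Rational(4, 5), B))
G = Rational(-1, 5) (G = Add(Rational(4, 5), -1) = Rational(-1, 5) ≈ -0.20000)
Add(G, Mul(9, d)) = Add(Rational(-1, 5), Mul(9, 2)) = Add(Rational(-1, 5), 18) = Rational(89, 5)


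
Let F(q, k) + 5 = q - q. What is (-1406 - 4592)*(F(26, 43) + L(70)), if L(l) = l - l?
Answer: 29990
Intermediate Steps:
F(q, k) = -5 (F(q, k) = -5 + (q - q) = -5 + 0 = -5)
L(l) = 0
(-1406 - 4592)*(F(26, 43) + L(70)) = (-1406 - 4592)*(-5 + 0) = -5998*(-5) = 29990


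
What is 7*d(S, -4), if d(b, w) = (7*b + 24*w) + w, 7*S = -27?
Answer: -889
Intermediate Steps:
S = -27/7 (S = (1/7)*(-27) = -27/7 ≈ -3.8571)
d(b, w) = 7*b + 25*w
7*d(S, -4) = 7*(7*(-27/7) + 25*(-4)) = 7*(-27 - 100) = 7*(-127) = -889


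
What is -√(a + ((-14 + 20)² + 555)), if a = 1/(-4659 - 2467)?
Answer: -√30010899590/7126 ≈ -24.310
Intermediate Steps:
a = -1/7126 (a = 1/(-7126) = -1/7126 ≈ -0.00014033)
-√(a + ((-14 + 20)² + 555)) = -√(-1/7126 + ((-14 + 20)² + 555)) = -√(-1/7126 + (6² + 555)) = -√(-1/7126 + (36 + 555)) = -√(-1/7126 + 591) = -√(4211465/7126) = -√30010899590/7126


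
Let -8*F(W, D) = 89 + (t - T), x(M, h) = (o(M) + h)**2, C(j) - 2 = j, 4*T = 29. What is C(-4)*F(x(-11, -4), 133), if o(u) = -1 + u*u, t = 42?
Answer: 495/16 ≈ 30.938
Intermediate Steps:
o(u) = -1 + u**2
T = 29/4 (T = (1/4)*29 = 29/4 ≈ 7.2500)
C(j) = 2 + j
x(M, h) = (-1 + h + M**2)**2 (x(M, h) = ((-1 + M**2) + h)**2 = (-1 + h + M**2)**2)
F(W, D) = -495/32 (F(W, D) = -(89 + (42 - 1*29/4))/8 = -(89 + (42 - 29/4))/8 = -(89 + 139/4)/8 = -1/8*495/4 = -495/32)
C(-4)*F(x(-11, -4), 133) = (2 - 4)*(-495/32) = -2*(-495/32) = 495/16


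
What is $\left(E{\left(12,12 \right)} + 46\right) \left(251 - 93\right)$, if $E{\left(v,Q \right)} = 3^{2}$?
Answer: $8690$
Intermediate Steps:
$E{\left(v,Q \right)} = 9$
$\left(E{\left(12,12 \right)} + 46\right) \left(251 - 93\right) = \left(9 + 46\right) \left(251 - 93\right) = 55 \cdot 158 = 8690$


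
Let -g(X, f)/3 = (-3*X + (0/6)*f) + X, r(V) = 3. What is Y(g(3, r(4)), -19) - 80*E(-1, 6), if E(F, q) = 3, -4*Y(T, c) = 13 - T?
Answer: -955/4 ≈ -238.75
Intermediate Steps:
g(X, f) = 6*X (g(X, f) = -3*((-3*X + (0/6)*f) + X) = -3*((-3*X + (0*(⅙))*f) + X) = -3*((-3*X + 0*f) + X) = -3*((-3*X + 0) + X) = -3*(-3*X + X) = -(-6)*X = 6*X)
Y(T, c) = -13/4 + T/4 (Y(T, c) = -(13 - T)/4 = -13/4 + T/4)
Y(g(3, r(4)), -19) - 80*E(-1, 6) = (-13/4 + (6*3)/4) - 80*3 = (-13/4 + (¼)*18) - 240 = (-13/4 + 9/2) - 240 = 5/4 - 240 = -955/4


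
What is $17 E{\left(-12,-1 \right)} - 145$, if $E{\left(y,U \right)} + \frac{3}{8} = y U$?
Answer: $\frac{421}{8} \approx 52.625$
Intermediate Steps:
$E{\left(y,U \right)} = - \frac{3}{8} + U y$ ($E{\left(y,U \right)} = - \frac{3}{8} + y U = - \frac{3}{8} + U y$)
$17 E{\left(-12,-1 \right)} - 145 = 17 \left(- \frac{3}{8} - -12\right) - 145 = 17 \left(- \frac{3}{8} + 12\right) - 145 = 17 \cdot \frac{93}{8} - 145 = \frac{1581}{8} - 145 = \frac{421}{8}$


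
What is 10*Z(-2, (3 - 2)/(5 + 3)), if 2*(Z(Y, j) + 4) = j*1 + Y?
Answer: -395/8 ≈ -49.375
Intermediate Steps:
Z(Y, j) = -4 + Y/2 + j/2 (Z(Y, j) = -4 + (j*1 + Y)/2 = -4 + (j + Y)/2 = -4 + (Y + j)/2 = -4 + (Y/2 + j/2) = -4 + Y/2 + j/2)
10*Z(-2, (3 - 2)/(5 + 3)) = 10*(-4 + (1/2)*(-2) + ((3 - 2)/(5 + 3))/2) = 10*(-4 - 1 + (1/8)/2) = 10*(-4 - 1 + (1*(1/8))/2) = 10*(-4 - 1 + (1/2)*(1/8)) = 10*(-4 - 1 + 1/16) = 10*(-79/16) = -395/8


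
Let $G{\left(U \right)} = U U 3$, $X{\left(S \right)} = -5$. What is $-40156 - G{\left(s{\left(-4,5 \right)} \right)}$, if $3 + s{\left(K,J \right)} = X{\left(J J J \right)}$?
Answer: $-40348$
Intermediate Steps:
$s{\left(K,J \right)} = -8$ ($s{\left(K,J \right)} = -3 - 5 = -8$)
$G{\left(U \right)} = 3 U^{2}$ ($G{\left(U \right)} = U^{2} \cdot 3 = 3 U^{2}$)
$-40156 - G{\left(s{\left(-4,5 \right)} \right)} = -40156 - 3 \left(-8\right)^{2} = -40156 - 3 \cdot 64 = -40156 - 192 = -40348$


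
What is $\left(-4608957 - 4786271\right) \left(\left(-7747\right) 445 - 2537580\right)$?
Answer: $56230392603860$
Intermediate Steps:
$\left(-4608957 - 4786271\right) \left(\left(-7747\right) 445 - 2537580\right) = - 9395228 \left(-3447415 - 2537580\right) = \left(-9395228\right) \left(-5984995\right) = 56230392603860$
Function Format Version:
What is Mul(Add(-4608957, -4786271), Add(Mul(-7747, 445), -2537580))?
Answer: 56230392603860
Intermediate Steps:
Mul(Add(-4608957, -4786271), Add(Mul(-7747, 445), -2537580)) = Mul(-9395228, Add(-3447415, -2537580)) = Mul(-9395228, -5984995) = 56230392603860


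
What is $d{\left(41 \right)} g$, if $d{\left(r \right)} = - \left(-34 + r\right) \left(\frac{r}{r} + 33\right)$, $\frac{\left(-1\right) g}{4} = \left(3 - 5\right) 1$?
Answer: $-1904$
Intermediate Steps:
$g = 8$ ($g = - 4 \left(3 - 5\right) 1 = - 4 \left(\left(-2\right) 1\right) = \left(-4\right) \left(-2\right) = 8$)
$d{\left(r \right)} = 1156 - 34 r$ ($d{\left(r \right)} = - \left(-34 + r\right) \left(1 + 33\right) = - \left(-34 + r\right) 34 = - (-1156 + 34 r) = 1156 - 34 r$)
$d{\left(41 \right)} g = \left(1156 - 1394\right) 8 = \left(-238\right) 8 = -1904$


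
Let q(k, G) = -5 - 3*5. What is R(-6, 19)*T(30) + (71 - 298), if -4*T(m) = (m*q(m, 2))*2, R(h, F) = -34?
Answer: -10427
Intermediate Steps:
q(k, G) = -20 (q(k, G) = -5 - 15 = -20)
T(m) = 10*m (T(m) = -m*(-20)*2/4 = -(-20*m)*2/4 = -(-10)*m = 10*m)
R(-6, 19)*T(30) + (71 - 298) = -340*30 + (71 - 298) = -34*300 - 227 = -10200 - 227 = -10427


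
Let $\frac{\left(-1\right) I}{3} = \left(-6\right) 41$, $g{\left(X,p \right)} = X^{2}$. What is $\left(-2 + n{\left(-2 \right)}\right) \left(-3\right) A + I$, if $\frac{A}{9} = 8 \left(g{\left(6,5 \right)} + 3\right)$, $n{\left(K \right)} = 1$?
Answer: $9162$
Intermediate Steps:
$A = 2808$ ($A = 9 \cdot 8 \left(6^{2} + 3\right) = 9 \cdot 8 \left(36 + 3\right) = 9 \cdot 8 \cdot 39 = 9 \cdot 312 = 2808$)
$I = 738$ ($I = - 3 \left(\left(-6\right) 41\right) = \left(-3\right) \left(-246\right) = 738$)
$\left(-2 + n{\left(-2 \right)}\right) \left(-3\right) A + I = \left(-2 + 1\right) \left(-3\right) 2808 + 738 = \left(-1\right) \left(-3\right) 2808 + 738 = 3 \cdot 2808 + 738 = 8424 + 738 = 9162$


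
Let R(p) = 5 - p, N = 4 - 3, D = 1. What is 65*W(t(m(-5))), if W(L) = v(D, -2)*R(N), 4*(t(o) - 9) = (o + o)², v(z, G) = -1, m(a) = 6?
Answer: -260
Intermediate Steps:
N = 1
t(o) = 9 + o² (t(o) = 9 + (o + o)²/4 = 9 + (2*o)²/4 = 9 + (4*o²)/4 = 9 + o²)
W(L) = -4 (W(L) = -(5 - 1*1) = -(5 - 1) = -1*4 = -4)
65*W(t(m(-5))) = 65*(-4) = -260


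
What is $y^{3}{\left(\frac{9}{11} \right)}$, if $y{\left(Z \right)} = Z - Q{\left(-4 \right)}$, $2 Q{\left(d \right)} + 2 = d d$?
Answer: $- \frac{314432}{1331} \approx -236.24$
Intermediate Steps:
$Q{\left(d \right)} = -1 + \frac{d^{2}}{2}$ ($Q{\left(d \right)} = -1 + \frac{d d}{2} = -1 + \frac{d^{2}}{2}$)
$y{\left(Z \right)} = -7 + Z$ ($y{\left(Z \right)} = Z - \left(-1 + \frac{\left(-4\right)^{2}}{2}\right) = Z - \left(-1 + \frac{1}{2} \cdot 16\right) = Z - \left(-1 + 8\right) = Z - 7 = -7 + Z$)
$y^{3}{\left(\frac{9}{11} \right)} = \left(-7 + \frac{9}{11}\right)^{3} = \left(- \frac{68}{11}\right)^{3} = - \frac{314432}{1331}$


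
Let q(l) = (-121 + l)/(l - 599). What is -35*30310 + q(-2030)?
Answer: -11669341/11 ≈ -1.0609e+6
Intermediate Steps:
q(l) = (-121 + l)/(-599 + l)
-35*30310 + q(-2030) = -35*30310 + (-121 - 2030)/(-599 - 2030) = -1060850 - 2151/(-2629) = -1060850 - 1/2629*(-2151) = -1060850 + 9/11 = -11669341/11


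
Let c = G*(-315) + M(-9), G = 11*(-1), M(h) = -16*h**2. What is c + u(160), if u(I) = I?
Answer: 2329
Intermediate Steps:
G = -11
c = 2169 (c = -11*(-315) - 16*(-9)**2 = 3465 - 16*81 = 3465 - 1296 = 2169)
c + u(160) = 2169 + 160 = 2329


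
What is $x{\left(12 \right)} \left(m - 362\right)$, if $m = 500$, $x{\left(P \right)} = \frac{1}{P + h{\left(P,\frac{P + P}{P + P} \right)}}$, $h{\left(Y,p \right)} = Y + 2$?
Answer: $\frac{69}{13} \approx 5.3077$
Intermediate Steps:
$h{\left(Y,p \right)} = 2 + Y$
$x{\left(P \right)} = \frac{1}{2 + 2 P}$ ($x{\left(P \right)} = \frac{1}{P + \left(2 + P\right)} = \frac{1}{2 + 2 P}$)
$x{\left(12 \right)} \left(m - 362\right) = \frac{1}{2 \left(1 + 12\right)} \left(500 - 362\right) = \frac{1}{2 \cdot 13} \cdot 138 = \frac{1}{2} \cdot \frac{1}{13} \cdot 138 = \frac{1}{26} \cdot 138 = \frac{69}{13}$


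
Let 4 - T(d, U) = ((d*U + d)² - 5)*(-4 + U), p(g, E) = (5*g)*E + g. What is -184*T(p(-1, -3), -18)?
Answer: -229275408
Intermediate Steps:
p(g, E) = g + 5*E*g (p(g, E) = 5*E*g + g = g + 5*E*g)
T(d, U) = 4 - (-5 + (d + U*d)²)*(-4 + U) (T(d, U) = 4 - ((d*U + d)² - 5)*(-4 + U) = 4 - ((U*d + d)² - 5)*(-4 + U) = 4 - ((d + U*d)² - 5)*(-4 + U) = 4 - (-5 + (d + U*d)²)*(-4 + U))
-184*T(p(-1, -3), -18) = -184*(-16 + 5*(-18) + 4*(-(1 + 5*(-3)))²*(1 - 18)² - 1*(-18)*(-(1 + 5*(-3)))²*(1 - 18)²) = -184*(-16 - 90 + 4*(-(1 - 15))²*(-17)² - 1*(-18)*(-(1 - 15))²*(-17)²) = -184*(-16 - 90 + 4*(-1*(-14))²*289 - 1*(-18)*(-1*(-14))²*289) = -184*(-16 - 90 + 4*14²*289 - 1*(-18)*14²*289) = -184*(-16 - 90 + 4*196*289 - 1*(-18)*196*289) = -184*(-16 - 90 + 226576 + 1019592) = -184*1246062 = -229275408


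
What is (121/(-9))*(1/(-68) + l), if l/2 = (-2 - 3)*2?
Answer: 164681/612 ≈ 269.09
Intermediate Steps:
l = -20 (l = 2*((-2 - 3)*2) = 2*(-5*2) = 2*(-10) = -20)
(121/(-9))*(1/(-68) + l) = (121/(-9))*(1/(-68) - 20) = (121*(-⅑))*(-1/68 - 20) = -121/9*(-1361/68) = 164681/612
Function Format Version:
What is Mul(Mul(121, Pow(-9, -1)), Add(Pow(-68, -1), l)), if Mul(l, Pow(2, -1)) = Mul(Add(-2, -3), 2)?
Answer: Rational(164681, 612) ≈ 269.09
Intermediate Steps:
l = -20 (l = Mul(2, Mul(Add(-2, -3), 2)) = Mul(2, Mul(-5, 2)) = Mul(2, -10) = -20)
Mul(Mul(121, Pow(-9, -1)), Add(Pow(-68, -1), l)) = Mul(Mul(121, Pow(-9, -1)), Add(Pow(-68, -1), -20)) = Mul(Mul(121, Rational(-1, 9)), Add(Rational(-1, 68), -20)) = Mul(Rational(-121, 9), Rational(-1361, 68)) = Rational(164681, 612)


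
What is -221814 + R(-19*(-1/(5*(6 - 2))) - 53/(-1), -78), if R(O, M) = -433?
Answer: -222247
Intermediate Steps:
-221814 + R(-19*(-1/(5*(6 - 2))) - 53/(-1), -78) = -221814 - 433 = -222247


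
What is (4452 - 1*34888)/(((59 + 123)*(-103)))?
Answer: 2174/1339 ≈ 1.6236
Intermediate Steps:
(4452 - 1*34888)/(((59 + 123)*(-103))) = (4452 - 34888)/((182*(-103))) = -30436/(-18746) = -30436*(-1/18746) = 2174/1339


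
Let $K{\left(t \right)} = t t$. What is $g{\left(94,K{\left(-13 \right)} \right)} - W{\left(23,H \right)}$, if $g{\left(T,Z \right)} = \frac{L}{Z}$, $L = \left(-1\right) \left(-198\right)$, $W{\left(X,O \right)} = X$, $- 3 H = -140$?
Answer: $- \frac{3689}{169} \approx -21.828$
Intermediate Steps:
$H = \frac{140}{3}$ ($H = \left(- \frac{1}{3}\right) \left(-140\right) = \frac{140}{3} \approx 46.667$)
$L = 198$
$K{\left(t \right)} = t^{2}$
$g{\left(T,Z \right)} = \frac{198}{Z}$
$g{\left(94,K{\left(-13 \right)} \right)} - W{\left(23,H \right)} = \frac{198}{\left(-13\right)^{2}} - 23 = \frac{198}{169} - 23 = - \frac{3689}{169}$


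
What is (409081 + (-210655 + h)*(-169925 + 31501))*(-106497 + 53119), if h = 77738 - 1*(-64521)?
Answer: -505385945745330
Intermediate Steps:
h = 142259 (h = 77738 + 64521 = 142259)
(409081 + (-210655 + h)*(-169925 + 31501))*(-106497 + 53119) = (409081 + (-210655 + 142259)*(-169925 + 31501))*(-106497 + 53119) = (409081 - 68396*(-138424))*(-53378) = (409081 + 9467647904)*(-53378) = 9468056985*(-53378) = -505385945745330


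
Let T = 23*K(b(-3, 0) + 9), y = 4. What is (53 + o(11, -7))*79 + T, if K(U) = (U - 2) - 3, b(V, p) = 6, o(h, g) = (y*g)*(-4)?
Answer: 13265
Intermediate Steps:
o(h, g) = -16*g (o(h, g) = (4*g)*(-4) = -16*g)
K(U) = -5 + U (K(U) = (-2 + U) - 3 = -5 + U)
T = 230 (T = 23*(-5 + (6 + 9)) = 23*(-5 + 15) = 23*10 = 230)
(53 + o(11, -7))*79 + T = (53 - 16*(-7))*79 + 230 = (53 + 112)*79 + 230 = 165*79 + 230 = 13035 + 230 = 13265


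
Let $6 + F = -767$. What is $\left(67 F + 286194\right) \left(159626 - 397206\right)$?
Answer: $-55689464740$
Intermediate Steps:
$F = -773$ ($F = -6 - 767 = -773$)
$\left(67 F + 286194\right) \left(159626 - 397206\right) = \left(67 \left(-773\right) + 286194\right) \left(159626 - 397206\right) = \left(-51791 + 286194\right) \left(-237580\right) = 234403 \left(-237580\right) = -55689464740$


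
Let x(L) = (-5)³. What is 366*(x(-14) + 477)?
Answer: 128832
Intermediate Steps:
x(L) = -125
366*(x(-14) + 477) = 366*(-125 + 477) = 366*352 = 128832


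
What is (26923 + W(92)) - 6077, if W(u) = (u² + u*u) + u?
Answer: 37866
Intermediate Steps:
W(u) = u + 2*u² (W(u) = (u² + u²) + u = 2*u² + u = u + 2*u²)
(26923 + W(92)) - 6077 = (26923 + 92*(1 + 2*92)) - 6077 = (26923 + 92*(1 + 184)) - 6077 = (26923 + 92*185) - 6077 = (26923 + 17020) - 6077 = 43943 - 6077 = 37866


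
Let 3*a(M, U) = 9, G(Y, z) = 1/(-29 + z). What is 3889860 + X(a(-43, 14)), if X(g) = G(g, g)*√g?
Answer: 3889860 - √3/26 ≈ 3.8899e+6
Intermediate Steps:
a(M, U) = 3 (a(M, U) = (⅓)*9 = 3)
X(g) = √g/(-29 + g)
3889860 + X(a(-43, 14)) = 3889860 + √3/(-29 + 3) = 3889860 + √3/(-26) = 3889860 + √3*(-1/26) = 3889860 - √3/26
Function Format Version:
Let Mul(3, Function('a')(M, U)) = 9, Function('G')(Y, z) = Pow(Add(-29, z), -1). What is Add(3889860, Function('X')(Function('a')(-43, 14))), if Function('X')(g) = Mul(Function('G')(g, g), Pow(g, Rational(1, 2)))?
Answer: Add(3889860, Mul(Rational(-1, 26), Pow(3, Rational(1, 2)))) ≈ 3.8899e+6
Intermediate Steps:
Function('a')(M, U) = 3 (Function('a')(M, U) = Mul(Rational(1, 3), 9) = 3)
Function('X')(g) = Mul(Pow(g, Rational(1, 2)), Pow(Add(-29, g), -1)) (Function('X')(g) = Mul(Pow(Add(-29, g), -1), Pow(g, Rational(1, 2))) = Mul(Pow(g, Rational(1, 2)), Pow(Add(-29, g), -1)))
Add(3889860, Function('X')(Function('a')(-43, 14))) = Add(3889860, Mul(Pow(3, Rational(1, 2)), Pow(Add(-29, 3), -1))) = Add(3889860, Mul(Pow(3, Rational(1, 2)), Pow(-26, -1))) = Add(3889860, Mul(Pow(3, Rational(1, 2)), Rational(-1, 26))) = Add(3889860, Mul(Rational(-1, 26), Pow(3, Rational(1, 2))))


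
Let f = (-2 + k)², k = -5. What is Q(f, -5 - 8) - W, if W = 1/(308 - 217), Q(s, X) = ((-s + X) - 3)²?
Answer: 384474/91 ≈ 4225.0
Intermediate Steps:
f = 49 (f = (-2 - 5)² = (-7)² = 49)
Q(s, X) = (-3 + X - s)² (Q(s, X) = ((X - s) - 3)² = (-3 + X - s)²)
W = 1/91 ≈ 0.010989
Q(f, -5 - 8) - W = (3 + 49 - (-5 - 8))² - 1*1/91 = (3 + 49 - 1*(-13))² - 1/91 = (3 + 49 + 13)² - 1/91 = 65² - 1/91 = 4225 - 1/91 = 384474/91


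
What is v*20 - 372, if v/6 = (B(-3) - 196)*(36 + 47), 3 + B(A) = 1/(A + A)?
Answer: -1984072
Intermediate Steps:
B(A) = -3 + 1/(2*A) (B(A) = -3 + 1/(A + A) = -3 + 1/(2*A))
v = -99185 (v = 6*(((-3 + (½)/(-3)) - 196)*(36 + 47)) = 6*(((-3 + (½)*(-⅓)) - 196)*83) = 6*(((-3 - ⅙) - 196)*83) = 6*((-19/6 - 196)*83) = 6*(-1195/6*83) = 6*(-99185/6) = -99185)
v*20 - 372 = -99185*20 - 372 = -1983700 - 372 = -1984072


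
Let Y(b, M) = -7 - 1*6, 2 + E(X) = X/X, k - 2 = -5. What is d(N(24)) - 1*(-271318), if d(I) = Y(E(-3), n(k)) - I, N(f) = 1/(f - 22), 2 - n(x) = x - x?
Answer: 542609/2 ≈ 2.7130e+5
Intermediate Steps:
k = -3 (k = 2 - 5 = -3)
n(x) = 2 (n(x) = 2 - (x - x) = 2 - 1*0 = 2 + 0 = 2)
E(X) = -1 (E(X) = -2 + X/X = -2 + 1 = -1)
Y(b, M) = -13 (Y(b, M) = -7 - 6 = -13)
N(f) = 1/(-22 + f)
d(I) = -13 - I
d(N(24)) - 1*(-271318) = (-13 - 1/(-22 + 24)) - 1*(-271318) = (-13 - 1/2) + 271318 = (-13 - 1*½) + 271318 = (-13 - ½) + 271318 = -27/2 + 271318 = 542609/2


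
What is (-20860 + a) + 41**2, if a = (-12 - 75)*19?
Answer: -20832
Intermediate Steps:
a = -1653 (a = -87*19 = -1653)
(-20860 + a) + 41**2 = (-20860 - 1653) + 41**2 = -22513 + 1681 = -20832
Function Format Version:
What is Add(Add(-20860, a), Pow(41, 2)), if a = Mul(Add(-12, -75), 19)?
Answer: -20832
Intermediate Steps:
a = -1653 (a = Mul(-87, 19) = -1653)
Add(Add(-20860, a), Pow(41, 2)) = Add(Add(-20860, -1653), Pow(41, 2)) = Add(-22513, 1681) = -20832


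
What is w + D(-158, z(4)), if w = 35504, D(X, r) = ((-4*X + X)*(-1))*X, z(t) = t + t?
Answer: 110396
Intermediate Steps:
z(t) = 2*t
D(X, r) = 3*X**2 (D(X, r) = (-3*X*(-1))*X = (3*X)*X = 3*X**2)
w + D(-158, z(4)) = 35504 + 3*(-158)**2 = 35504 + 3*24964 = 35504 + 74892 = 110396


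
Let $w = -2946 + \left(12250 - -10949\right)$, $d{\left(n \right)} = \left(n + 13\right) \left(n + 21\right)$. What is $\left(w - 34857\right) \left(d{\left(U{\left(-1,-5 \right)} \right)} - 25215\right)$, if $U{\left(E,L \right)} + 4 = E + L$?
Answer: $367757928$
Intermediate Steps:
$U{\left(E,L \right)} = -4 + E + L$ ($U{\left(E,L \right)} = -4 + \left(E + L\right) = -4 + E + L$)
$d{\left(n \right)} = \left(13 + n\right) \left(21 + n\right)$
$w = 20253$ ($w = -2946 + \left(12250 + 10949\right) = -2946 + 23199 = 20253$)
$\left(w - 34857\right) \left(d{\left(U{\left(-1,-5 \right)} \right)} - 25215\right) = \left(20253 - 34857\right) \left(\left(273 + \left(-4 - 1 - 5\right)^{2} + 34 \left(-4 - 1 - 5\right)\right) - 25215\right) = - 14604 \left(\left(273 + \left(-10\right)^{2} + 34 \left(-10\right)\right) - 25215\right) = - 14604 \left(\left(273 + 100 - 340\right) - 25215\right) = - 14604 \left(33 - 25215\right) = \left(-14604\right) \left(-25182\right) = 367757928$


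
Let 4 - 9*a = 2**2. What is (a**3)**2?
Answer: 0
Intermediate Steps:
a = 0 (a = 4/9 - 1/9*2**2 = 4/9 - 1/9*4 = 4/9 - 4/9 = 0)
(a**3)**2 = (0**3)**2 = 0**2 = 0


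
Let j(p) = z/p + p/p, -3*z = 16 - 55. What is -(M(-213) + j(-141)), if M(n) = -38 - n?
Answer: -24803/141 ≈ -175.91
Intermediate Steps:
z = 13 (z = -(16 - 55)/3 = -⅓*(-39) = 13)
j(p) = 1 + 13/p (j(p) = 13/p + p/p = 13/p + 1 = 1 + 13/p)
-(M(-213) + j(-141)) = -((-38 - 1*(-213)) + (13 - 141)/(-141)) = -((-38 + 213) - 1/141*(-128)) = -(175 + 128/141) = -1*24803/141 = -24803/141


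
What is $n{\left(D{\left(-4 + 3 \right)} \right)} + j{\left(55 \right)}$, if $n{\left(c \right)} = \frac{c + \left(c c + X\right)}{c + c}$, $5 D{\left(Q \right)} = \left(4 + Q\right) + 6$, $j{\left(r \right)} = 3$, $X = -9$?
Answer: $\frac{19}{10} \approx 1.9$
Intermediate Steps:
$D{\left(Q \right)} = 2 + \frac{Q}{5}$ ($D{\left(Q \right)} = \frac{\left(4 + Q\right) + 6}{5} = \frac{10 + Q}{5} = 2 + \frac{Q}{5}$)
$n{\left(c \right)} = \frac{-9 + c + c^{2}}{2 c}$ ($n{\left(c \right)} = \frac{c + \left(c c - 9\right)}{c + c} = \frac{c + \left(c^{2} - 9\right)}{2 c} = \left(c + \left(-9 + c^{2}\right)\right) \frac{1}{2 c} = \left(-9 + c + c^{2}\right) \frac{1}{2 c} = \frac{-9 + c + c^{2}}{2 c}$)
$n{\left(D{\left(-4 + 3 \right)} \right)} + j{\left(55 \right)} = \frac{-9 + \left(2 + \frac{-4 + 3}{5}\right) \left(1 + \left(2 + \frac{-4 + 3}{5}\right)\right)}{2 \left(2 + \frac{-4 + 3}{5}\right)} + 3 = \frac{-9 + \left(2 + \frac{1}{5} \left(-1\right)\right) \left(1 + \left(2 + \frac{1}{5} \left(-1\right)\right)\right)}{2 \left(2 + \frac{1}{5} \left(-1\right)\right)} + 3 = \frac{-9 + \left(2 - \frac{1}{5}\right) \left(1 + \left(2 - \frac{1}{5}\right)\right)}{2 \left(2 - \frac{1}{5}\right)} + 3 = \frac{-9 + \frac{9 \left(1 + \frac{9}{5}\right)}{5}}{2 \cdot \frac{9}{5}} + 3 = \frac{1}{2} \cdot \frac{5}{9} \left(-9 + \frac{9}{5} \cdot \frac{14}{5}\right) + 3 = \frac{1}{2} \cdot \frac{5}{9} \left(-9 + \frac{126}{25}\right) + 3 = \frac{1}{2} \cdot \frac{5}{9} \left(- \frac{99}{25}\right) + 3 = - \frac{11}{10} + 3 = \frac{19}{10}$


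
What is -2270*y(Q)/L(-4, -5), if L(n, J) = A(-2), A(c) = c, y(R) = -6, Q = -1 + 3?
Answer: -6810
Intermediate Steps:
Q = 2
L(n, J) = -2
-2270*y(Q)/L(-4, -5) = -(-13620)/(-2) = -(-13620)*(-1)/2 = -2270*3 = -6810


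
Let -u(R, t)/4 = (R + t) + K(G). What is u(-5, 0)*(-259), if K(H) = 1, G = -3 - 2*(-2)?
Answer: -4144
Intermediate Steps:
G = 1 (G = -3 + 4 = 1)
u(R, t) = -4 - 4*R - 4*t (u(R, t) = -4*((R + t) + 1) = -4*(1 + R + t) = -4 - 4*R - 4*t)
u(-5, 0)*(-259) = (-4 - 4*(-5) - 4*0)*(-259) = (-4 + 20 + 0)*(-259) = 16*(-259) = -4144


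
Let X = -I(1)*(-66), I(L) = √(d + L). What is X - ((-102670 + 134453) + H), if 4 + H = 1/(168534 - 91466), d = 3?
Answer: -2438970997/77068 ≈ -31647.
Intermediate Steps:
I(L) = √(3 + L)
H = -308271/77068 (H = -4 + 1/(168534 - 91466) = -4 + 1/77068 = -308271/77068 ≈ -4.0000)
X = 132 (X = -√(3 + 1)*(-66) = -√4*(-66) = -1*2*(-66) = -2*(-66) = 132)
X - ((-102670 + 134453) + H) = 132 - ((-102670 + 134453) - 308271/77068) = 132 - (31783 - 308271/77068) = 132 - 1*2449143973/77068 = 132 - 2449143973/77068 = -2438970997/77068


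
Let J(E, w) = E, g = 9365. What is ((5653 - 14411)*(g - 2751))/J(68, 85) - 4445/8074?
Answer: -116922519687/137258 ≈ -8.5185e+5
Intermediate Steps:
((5653 - 14411)*(g - 2751))/J(68, 85) - 4445/8074 = ((5653 - 14411)*(9365 - 2751))/68 - 4445/8074 = -8758*6614*(1/68) - 4445*1/8074 = -57925412*1/68 - 4445/8074 = -14481353/17 - 4445/8074 = -116922519687/137258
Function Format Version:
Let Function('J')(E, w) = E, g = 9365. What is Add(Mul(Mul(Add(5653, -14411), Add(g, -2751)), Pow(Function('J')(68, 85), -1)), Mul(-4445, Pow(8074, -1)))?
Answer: Rational(-116922519687, 137258) ≈ -8.5185e+5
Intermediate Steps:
Add(Mul(Mul(Add(5653, -14411), Add(g, -2751)), Pow(Function('J')(68, 85), -1)), Mul(-4445, Pow(8074, -1))) = Add(Mul(Mul(Add(5653, -14411), Add(9365, -2751)), Pow(68, -1)), Mul(-4445, Pow(8074, -1))) = Add(Mul(Mul(-8758, 6614), Rational(1, 68)), Mul(-4445, Rational(1, 8074))) = Add(Mul(-57925412, Rational(1, 68)), Rational(-4445, 8074)) = Add(Rational(-14481353, 17), Rational(-4445, 8074)) = Rational(-116922519687, 137258)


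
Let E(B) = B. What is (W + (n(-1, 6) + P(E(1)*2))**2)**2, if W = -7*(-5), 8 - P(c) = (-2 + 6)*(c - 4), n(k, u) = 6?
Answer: 269361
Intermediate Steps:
P(c) = 24 - 4*c (P(c) = 8 - (-2 + 6)*(c - 4) = 8 - 4*(-4 + c) = 8 - (-16 + 4*c) = 8 + (16 - 4*c) = 24 - 4*c)
W = 35
(W + (n(-1, 6) + P(E(1)*2))**2)**2 = (35 + (6 + (24 - 4*2))**2)**2 = (35 + (6 + (24 - 8))**2)**2 = (35 + (6 + 16)**2)**2 = (35 + 22**2)**2 = (35 + 484)**2 = 519**2 = 269361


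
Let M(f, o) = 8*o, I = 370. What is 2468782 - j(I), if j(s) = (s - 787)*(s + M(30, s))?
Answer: 3857392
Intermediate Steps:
j(s) = 9*s*(-787 + s) (j(s) = (s - 787)*(s + 8*s) = (-787 + s)*(9*s) = 9*s*(-787 + s))
2468782 - j(I) = 2468782 - 9*370*(-787 + 370) = 2468782 - 9*370*(-417) = 2468782 - 1*(-1388610) = 2468782 + 1388610 = 3857392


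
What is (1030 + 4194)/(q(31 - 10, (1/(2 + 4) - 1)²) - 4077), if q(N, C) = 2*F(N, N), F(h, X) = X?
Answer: -5224/4035 ≈ -1.2947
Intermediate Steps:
q(N, C) = 2*N
(1030 + 4194)/(q(31 - 10, (1/(2 + 4) - 1)²) - 4077) = (1030 + 4194)/(2*(31 - 10) - 4077) = 5224/(2*21 - 4077) = 5224/(42 - 4077) = 5224/(-4035) = 5224*(-1/4035) = -5224/4035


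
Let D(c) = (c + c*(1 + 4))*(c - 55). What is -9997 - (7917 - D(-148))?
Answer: 162350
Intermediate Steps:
D(c) = 6*c*(-55 + c) (D(c) = (c + c*5)*(-55 + c) = (c + 5*c)*(-55 + c) = (6*c)*(-55 + c) = 6*c*(-55 + c))
-9997 - (7917 - D(-148)) = -9997 - (7917 - 6*(-148)*(-55 - 148)) = -9997 - (7917 - 6*(-148)*(-203)) = -9997 - (7917 - 1*180264) = -9997 - (7917 - 180264) = -9997 - 1*(-172347) = -9997 + 172347 = 162350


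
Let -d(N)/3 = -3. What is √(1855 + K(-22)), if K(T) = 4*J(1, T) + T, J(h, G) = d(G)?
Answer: √1869 ≈ 43.232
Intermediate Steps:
d(N) = 9 (d(N) = -3*(-3) = 9)
J(h, G) = 9
K(T) = 36 + T (K(T) = 4*9 + T = 36 + T)
√(1855 + K(-22)) = √(1855 + (36 - 22)) = √(1855 + 14) = √1869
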